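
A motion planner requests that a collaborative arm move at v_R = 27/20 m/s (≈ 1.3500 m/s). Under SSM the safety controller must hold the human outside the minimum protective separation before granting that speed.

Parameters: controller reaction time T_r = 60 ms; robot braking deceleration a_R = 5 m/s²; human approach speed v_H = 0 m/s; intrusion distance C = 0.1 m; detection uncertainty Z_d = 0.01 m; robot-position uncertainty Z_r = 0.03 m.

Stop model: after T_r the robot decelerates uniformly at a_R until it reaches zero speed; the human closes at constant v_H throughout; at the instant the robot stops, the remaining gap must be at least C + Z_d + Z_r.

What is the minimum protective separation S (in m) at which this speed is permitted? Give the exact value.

S_min = 1613/4000 m = 0.4032 m

T_s = v_R/a_R = (27/20)/5 = 0.2700 s
robot in T_r: 1.3500·0.0600 = 0.0810 m
robot under decel: 1.3500²/(2·5.0000) = 0.1822 m
person approaches 0.0000·(0.0600+0.2700) = 0.0000 m
margins: 0.1000+0.0100+0.0300 = 0.1400 m
S_min ≈ 0.0810+0.1822+0.0000+0.1400  ⇒  S_min = 1613/4000 m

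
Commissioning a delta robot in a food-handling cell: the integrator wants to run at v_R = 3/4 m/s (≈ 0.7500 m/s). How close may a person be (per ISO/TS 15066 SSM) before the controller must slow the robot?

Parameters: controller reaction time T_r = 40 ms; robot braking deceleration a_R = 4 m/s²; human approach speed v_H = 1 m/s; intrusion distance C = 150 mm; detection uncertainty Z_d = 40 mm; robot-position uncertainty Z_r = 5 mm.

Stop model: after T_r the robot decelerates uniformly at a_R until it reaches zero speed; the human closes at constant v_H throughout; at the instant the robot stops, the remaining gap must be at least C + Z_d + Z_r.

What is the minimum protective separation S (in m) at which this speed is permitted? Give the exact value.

T_s = v_R/a_R = (3/4)/4 = 0.1875 s
reaction-phase robot travel = 0.7500·0.0400 = 0.0300 m
robot covers 0.7500·0.1875 − ½·4.0000·0.1875² = 0.0703 m while stopping
human closes 1.0000·0.2275 = 0.2275 m
C+Z_d+Z_r = 0.1500+0.0400+0.0050 = 0.1950 m
S_min ≈ 0.0300+0.0703+0.2275+0.1950  ⇒  S_min = 1673/3200 m

S_min = 1673/3200 m = 0.5228 m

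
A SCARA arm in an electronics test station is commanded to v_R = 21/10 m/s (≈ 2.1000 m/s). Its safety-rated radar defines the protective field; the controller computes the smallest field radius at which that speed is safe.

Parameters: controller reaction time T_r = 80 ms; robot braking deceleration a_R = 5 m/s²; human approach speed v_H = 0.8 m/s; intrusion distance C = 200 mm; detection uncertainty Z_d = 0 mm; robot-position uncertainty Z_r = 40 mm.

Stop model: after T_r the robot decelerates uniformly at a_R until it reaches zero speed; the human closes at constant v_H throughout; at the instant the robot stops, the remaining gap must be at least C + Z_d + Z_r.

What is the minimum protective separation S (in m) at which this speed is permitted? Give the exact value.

T_s = v_R/a_R = (21/10)/5 = 0.4200 s
robot in T_r: 2.1000·0.0800 = 0.1680 m
robot under decel: 2.1000²/(2·5.0000) = 0.4410 m
human over T_r+T_s: 0.8000·(0.0800+0.4200) = 0.4000 m
margins: 0.2000+0.0000+0.0400 = 0.2400 m
S_min ≈ 0.1680+0.4410+0.4000+0.2400  ⇒  S_min = 1249/1000 m

S_min = 1249/1000 m = 1.2490 m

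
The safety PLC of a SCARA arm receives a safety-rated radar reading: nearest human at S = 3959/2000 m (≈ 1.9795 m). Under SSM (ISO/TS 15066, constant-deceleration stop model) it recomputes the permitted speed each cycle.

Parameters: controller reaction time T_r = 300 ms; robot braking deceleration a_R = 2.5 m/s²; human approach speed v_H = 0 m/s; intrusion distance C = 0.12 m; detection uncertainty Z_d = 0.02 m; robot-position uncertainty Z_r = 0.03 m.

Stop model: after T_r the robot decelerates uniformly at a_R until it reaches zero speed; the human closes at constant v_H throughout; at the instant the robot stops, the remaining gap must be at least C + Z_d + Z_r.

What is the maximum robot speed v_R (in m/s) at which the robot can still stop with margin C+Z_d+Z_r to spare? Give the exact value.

quadratic (1/5)·v² + (3/10)·v + (-3619/2000) = 0
  disc = (3/10)² − 4·(1/5)·(-3619/2000) = 961/625 ; √disc = 31/25
  v_R = (−(3/10) + 31/25) / (2·(1/5)) = 47/20 m/s
check:
braking lasts T_s = (47/20)/(5/2) = 0.9400 s
robot in T_r: 2.3500·0.3000 = 0.7050 m
braking distance = 2.3500²/(2·2.5000) = 1.1045 m
human closes 0.0000·1.2400 = 0.0000 m
residual clearance needed = 0.1200+0.0200+0.0300 = 0.1700 m
sum ≈ 0.7050+1.1045+0.0000+0.1700 ≈ 1.9795 m = S ✓

v_R_max = 47/20 m/s = 2.3500 m/s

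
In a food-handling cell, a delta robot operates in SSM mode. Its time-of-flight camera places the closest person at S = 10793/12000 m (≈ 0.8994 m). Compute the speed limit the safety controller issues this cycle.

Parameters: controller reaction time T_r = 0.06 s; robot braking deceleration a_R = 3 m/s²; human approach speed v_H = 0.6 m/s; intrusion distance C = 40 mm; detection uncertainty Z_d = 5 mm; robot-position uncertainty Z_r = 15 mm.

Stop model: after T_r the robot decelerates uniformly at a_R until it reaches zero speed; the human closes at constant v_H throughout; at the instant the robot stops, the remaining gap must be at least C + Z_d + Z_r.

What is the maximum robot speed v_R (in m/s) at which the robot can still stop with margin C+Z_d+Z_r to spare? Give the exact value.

v_R_max = 31/20 m/s = 1.5500 m/s

quadratic (1/6)·v² + (13/50)·v + (-9641/12000) = 0
  disc = (13/50)² − 4·(1/6)·(-9641/12000) = 54289/90000 ; √disc = 233/300
  v_R = (−(13/50) + 233/300) / (2·(1/6)) = 31/20 m/s
check:
stop time T_s = (31/20)/3 = 0.5167 s
reaction-phase robot travel = 1.5500·0.0600 = 0.0930 m
robot under decel: 1.5500²/(2·3.0000) = 0.4004 m
human closes 0.6000·0.5767 = 0.3460 m
residual clearance needed = 0.0400+0.0050+0.0150 = 0.0600 m
sum ≈ 0.0930+0.4004+0.3460+0.0600 ≈ 0.8994 m = S ✓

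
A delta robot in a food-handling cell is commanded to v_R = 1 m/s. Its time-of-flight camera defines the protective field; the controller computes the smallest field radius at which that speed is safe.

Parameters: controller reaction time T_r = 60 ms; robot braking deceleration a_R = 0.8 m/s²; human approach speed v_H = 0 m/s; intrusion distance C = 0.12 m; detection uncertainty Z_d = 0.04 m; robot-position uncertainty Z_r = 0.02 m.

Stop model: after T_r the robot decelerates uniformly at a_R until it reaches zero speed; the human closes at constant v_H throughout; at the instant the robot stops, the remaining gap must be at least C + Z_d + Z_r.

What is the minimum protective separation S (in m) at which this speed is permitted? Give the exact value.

S_min = 173/200 m = 0.8650 m

T_s = v_R/a_R = 1/(4/5) = 1.2500 s
robot in T_r: 1.0000·0.0600 = 0.0600 m
robot covers 1.0000·1.2500 − ½·0.8000·1.2500² = 0.6250 m while stopping
person approaches 0.0000·(0.0600+1.2500) = 0.0000 m
residual clearance needed = 0.1200+0.0400+0.0200 = 0.1800 m
S_min ≈ 0.0600+0.6250+0.0000+0.1800  ⇒  S_min = 173/200 m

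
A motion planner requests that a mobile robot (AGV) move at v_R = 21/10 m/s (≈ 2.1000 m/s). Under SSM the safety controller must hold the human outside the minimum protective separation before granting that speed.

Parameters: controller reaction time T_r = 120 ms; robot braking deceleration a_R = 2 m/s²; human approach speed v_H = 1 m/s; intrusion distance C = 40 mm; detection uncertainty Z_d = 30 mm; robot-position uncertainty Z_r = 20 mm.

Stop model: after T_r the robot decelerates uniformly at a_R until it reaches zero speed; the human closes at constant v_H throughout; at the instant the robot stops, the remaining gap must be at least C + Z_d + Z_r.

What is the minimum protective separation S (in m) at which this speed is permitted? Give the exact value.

S_min = 5229/2000 m = 2.6145 m

T_s = v_R/a_R = (21/10)/2 = 1.0500 s
robot in T_r: 2.1000·0.1200 = 0.2520 m
robot covers 2.1000·1.0500 − ½·2.0000·1.0500² = 1.1025 m while stopping
human closes 1.0000·1.1700 = 1.1700 m
margins: 0.0400+0.0300+0.0200 = 0.0900 m
S_min ≈ 0.2520+1.1025+1.1700+0.0900  ⇒  S_min = 5229/2000 m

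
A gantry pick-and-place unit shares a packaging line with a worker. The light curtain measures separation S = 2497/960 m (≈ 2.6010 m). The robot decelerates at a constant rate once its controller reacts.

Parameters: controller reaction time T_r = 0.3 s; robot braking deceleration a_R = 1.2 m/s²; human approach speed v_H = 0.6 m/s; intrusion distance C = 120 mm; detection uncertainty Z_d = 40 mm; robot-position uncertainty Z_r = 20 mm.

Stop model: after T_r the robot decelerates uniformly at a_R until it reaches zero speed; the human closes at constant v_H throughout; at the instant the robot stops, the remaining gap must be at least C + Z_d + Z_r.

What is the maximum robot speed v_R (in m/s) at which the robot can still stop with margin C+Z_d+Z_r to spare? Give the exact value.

quadratic (5/12)·v² + (4/5)·v + (-10757/4800) = 0
  disc = (4/5)² − 4·(5/12)·(-10757/4800) = 63001/14400 ; √disc = 251/120
  v_R = (−(4/5) + 251/120) / (2·(5/12)) = 31/20 m/s
check:
T_s = v_R/a_R = (31/20)/(6/5) = 1.2917 s
robot in T_r: 1.5500·0.3000 = 0.4650 m
robot covers 1.5500·1.2917 − ½·1.2000·1.2917² = 1.0010 m while stopping
person approaches 0.6000·(0.3000+1.2917) = 0.9550 m
C+Z_d+Z_r = 0.1200+0.0400+0.0200 = 0.1800 m
sum ≈ 0.4650+1.0010+0.9550+0.1800 ≈ 2.6010 m = S ✓

v_R_max = 31/20 m/s = 1.5500 m/s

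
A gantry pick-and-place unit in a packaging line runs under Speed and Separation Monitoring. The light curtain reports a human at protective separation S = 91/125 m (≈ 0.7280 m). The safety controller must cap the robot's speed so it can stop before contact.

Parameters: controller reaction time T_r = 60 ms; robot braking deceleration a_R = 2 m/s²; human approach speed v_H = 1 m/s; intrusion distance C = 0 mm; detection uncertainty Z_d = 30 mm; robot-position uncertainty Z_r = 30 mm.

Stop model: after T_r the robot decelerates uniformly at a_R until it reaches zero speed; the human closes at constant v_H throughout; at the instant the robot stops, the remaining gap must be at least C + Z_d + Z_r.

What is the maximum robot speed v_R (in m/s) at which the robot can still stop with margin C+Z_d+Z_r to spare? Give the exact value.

quadratic (1/4)·v² + (14/25)·v + (-76/125) = 0
  disc = (14/25)² − 4·(1/4)·(-76/125) = 576/625 ; √disc = 24/25
  v_R = (−(14/25) + 24/25) / (2·(1/4)) = 4/5 m/s
check:
braking lasts T_s = (4/5)/2 = 0.4000 s
robot covers v_R·T_r = 0.8000·0.0600 = 0.0480 m before braking
robot covers 0.8000·0.4000 − ½·2.0000·0.4000² = 0.1600 m while stopping
person approaches 1.0000·(0.0600+0.4000) = 0.4600 m
C+Z_d+Z_r = 0.0000+0.0300+0.0300 = 0.0600 m
sum ≈ 0.0480+0.1600+0.4600+0.0600 ≈ 0.7280 m = S ✓

v_R_max = 4/5 m/s = 0.8000 m/s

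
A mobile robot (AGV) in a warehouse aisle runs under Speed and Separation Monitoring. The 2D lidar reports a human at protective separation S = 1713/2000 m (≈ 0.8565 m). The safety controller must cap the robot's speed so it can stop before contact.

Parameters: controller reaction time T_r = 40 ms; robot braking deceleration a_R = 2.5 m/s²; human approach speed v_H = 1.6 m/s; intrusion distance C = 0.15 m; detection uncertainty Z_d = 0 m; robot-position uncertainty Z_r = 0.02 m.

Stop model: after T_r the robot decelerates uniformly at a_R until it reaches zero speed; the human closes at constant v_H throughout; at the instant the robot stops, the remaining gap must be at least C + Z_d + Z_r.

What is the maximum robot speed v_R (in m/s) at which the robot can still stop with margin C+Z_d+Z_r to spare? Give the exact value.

v_R_max = 3/4 m/s = 0.7500 m/s

quadratic (1/5)·v² + (17/25)·v + (-249/400) = 0
  disc = (17/25)² − 4·(1/5)·(-249/400) = 2401/2500 ; √disc = 49/50
  v_R = (−(17/25) + 49/50) / (2·(1/5)) = 3/4 m/s
check:
stop time T_s = (3/4)/(5/2) = 0.3000 s
robot in T_r: 0.7500·0.0400 = 0.0300 m
braking distance = 0.7500²/(2·2.5000) = 0.1125 m
person approaches 1.6000·(0.0400+0.3000) = 0.5440 m
residual clearance needed = 0.1500+0.0000+0.0200 = 0.1700 m
sum ≈ 0.0300+0.1125+0.5440+0.1700 ≈ 0.8565 m = S ✓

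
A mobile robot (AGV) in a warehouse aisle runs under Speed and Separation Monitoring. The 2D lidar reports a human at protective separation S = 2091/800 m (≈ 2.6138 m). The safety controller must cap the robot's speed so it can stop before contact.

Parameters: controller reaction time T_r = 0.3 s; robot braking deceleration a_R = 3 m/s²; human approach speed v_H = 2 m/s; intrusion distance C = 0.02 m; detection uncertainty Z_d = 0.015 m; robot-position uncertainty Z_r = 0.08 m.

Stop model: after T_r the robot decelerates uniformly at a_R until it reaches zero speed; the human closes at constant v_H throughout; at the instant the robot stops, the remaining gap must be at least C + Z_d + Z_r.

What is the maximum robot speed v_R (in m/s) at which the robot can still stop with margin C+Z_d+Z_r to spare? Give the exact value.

at the boundary: (1/6)·v² + (29/30)·v + (-1519/800) = 0
  disc = (29/30)² − 4·(1/6)·(-1519/800) = 7921/3600 ; √disc = 89/60
  v_R = (−(29/30) + 89/60) / (2·(1/6)) = 31/20 m/s
check:
stop time T_s = (31/20)/3 = 0.5167 s
robot in T_r: 1.5500·0.3000 = 0.4650 m
robot covers 1.5500·0.5167 − ½·3.0000·0.5167² = 0.4004 m while stopping
human over T_r+T_s: 2.0000·(0.3000+0.5167) = 1.6333 m
C+Z_d+Z_r = 0.0200+0.0150+0.0800 = 0.1150 m
sum ≈ 0.4650+0.4004+1.6333+0.1150 ≈ 2.6138 m = S ✓

v_R_max = 31/20 m/s = 1.5500 m/s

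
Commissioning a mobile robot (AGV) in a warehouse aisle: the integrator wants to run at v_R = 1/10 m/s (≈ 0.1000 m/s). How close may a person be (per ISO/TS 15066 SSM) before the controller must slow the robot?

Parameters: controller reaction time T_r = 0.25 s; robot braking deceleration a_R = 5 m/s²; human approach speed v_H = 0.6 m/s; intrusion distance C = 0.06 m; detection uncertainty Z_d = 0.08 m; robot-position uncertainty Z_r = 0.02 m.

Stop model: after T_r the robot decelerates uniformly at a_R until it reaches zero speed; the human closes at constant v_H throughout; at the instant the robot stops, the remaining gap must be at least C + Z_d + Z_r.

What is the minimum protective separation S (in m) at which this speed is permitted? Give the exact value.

S_min = 87/250 m = 0.3480 m

T_s = v_R/a_R = (1/10)/5 = 0.0200 s
robot in T_r: 0.1000·0.2500 = 0.0250 m
robot covers 0.1000·0.0200 − ½·5.0000·0.0200² = 0.0010 m while stopping
person approaches 0.6000·(0.2500+0.0200) = 0.1620 m
C+Z_d+Z_r = 0.0600+0.0800+0.0200 = 0.1600 m
S_min ≈ 0.0250+0.0010+0.1620+0.1600  ⇒  S_min = 87/250 m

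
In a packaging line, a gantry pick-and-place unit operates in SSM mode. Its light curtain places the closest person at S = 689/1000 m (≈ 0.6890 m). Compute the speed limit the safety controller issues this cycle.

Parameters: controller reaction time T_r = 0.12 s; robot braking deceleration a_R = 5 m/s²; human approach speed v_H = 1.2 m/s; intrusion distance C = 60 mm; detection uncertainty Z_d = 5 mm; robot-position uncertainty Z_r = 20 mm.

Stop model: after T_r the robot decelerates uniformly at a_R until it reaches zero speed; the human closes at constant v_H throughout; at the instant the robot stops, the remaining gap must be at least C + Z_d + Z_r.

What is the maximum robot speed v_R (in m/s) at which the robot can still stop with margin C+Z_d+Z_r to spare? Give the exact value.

collect terms ⇒ (1/10)·v_R² + (9/25)·v_R + (-23/50) = 0
  disc = (9/25)² − 4·(1/10)·(-23/50) = 196/625 ; √disc = 14/25
  v_R = (−(9/25) + 14/25) / (2·(1/10)) = 1 m/s
check:
T_s = v_R/a_R = 1/5 = 0.2000 s
reaction-phase robot travel = 1.0000·0.1200 = 0.1200 m
robot under decel: 1.0000²/(2·5.0000) = 0.1000 m
human over T_r+T_s: 1.2000·(0.1200+0.2000) = 0.3840 m
residual clearance needed = 0.0600+0.0050+0.0200 = 0.0850 m
sum ≈ 0.1200+0.1000+0.3840+0.0850 ≈ 0.6890 m = S ✓

v_R_max = 1 m/s = 1.0000 m/s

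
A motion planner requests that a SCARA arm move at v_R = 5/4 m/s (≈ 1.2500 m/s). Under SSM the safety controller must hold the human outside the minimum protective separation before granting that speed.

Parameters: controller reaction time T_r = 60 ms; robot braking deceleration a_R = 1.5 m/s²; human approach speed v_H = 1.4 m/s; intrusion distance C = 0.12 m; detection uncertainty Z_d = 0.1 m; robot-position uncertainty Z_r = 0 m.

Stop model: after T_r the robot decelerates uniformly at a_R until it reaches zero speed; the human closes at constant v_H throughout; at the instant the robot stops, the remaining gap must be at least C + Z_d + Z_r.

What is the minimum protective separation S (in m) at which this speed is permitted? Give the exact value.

S_min = 4133/2000 m = 2.0665 m

T_s = v_R/a_R = (5/4)/(3/2) = 0.8333 s
robot in T_r: 1.2500·0.0600 = 0.0750 m
braking distance = 1.2500²/(2·1.5000) = 0.5208 m
person approaches 1.4000·(0.0600+0.8333) = 1.2507 m
C+Z_d+Z_r = 0.1200+0.1000+0.0000 = 0.2200 m
S_min ≈ 0.0750+0.5208+1.2507+0.2200  ⇒  S_min = 4133/2000 m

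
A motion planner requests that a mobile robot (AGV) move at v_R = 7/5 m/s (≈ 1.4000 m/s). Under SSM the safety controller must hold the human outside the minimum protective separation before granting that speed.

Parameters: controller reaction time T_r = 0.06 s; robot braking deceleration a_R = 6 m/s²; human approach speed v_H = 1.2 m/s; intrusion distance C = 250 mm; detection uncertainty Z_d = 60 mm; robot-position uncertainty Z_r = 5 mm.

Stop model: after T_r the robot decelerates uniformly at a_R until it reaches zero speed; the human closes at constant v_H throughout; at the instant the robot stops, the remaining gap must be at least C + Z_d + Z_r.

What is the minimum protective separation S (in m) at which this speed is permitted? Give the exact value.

braking lasts T_s = (7/5)/6 = 0.2333 s
robot in T_r: 1.4000·0.0600 = 0.0840 m
robot under decel: 1.4000²/(2·6.0000) = 0.1633 m
person approaches 1.2000·(0.0600+0.2333) = 0.3520 m
residual clearance needed = 0.2500+0.0600+0.0050 = 0.3150 m
S_min ≈ 0.0840+0.1633+0.3520+0.3150  ⇒  S_min = 2743/3000 m

S_min = 2743/3000 m = 0.9143 m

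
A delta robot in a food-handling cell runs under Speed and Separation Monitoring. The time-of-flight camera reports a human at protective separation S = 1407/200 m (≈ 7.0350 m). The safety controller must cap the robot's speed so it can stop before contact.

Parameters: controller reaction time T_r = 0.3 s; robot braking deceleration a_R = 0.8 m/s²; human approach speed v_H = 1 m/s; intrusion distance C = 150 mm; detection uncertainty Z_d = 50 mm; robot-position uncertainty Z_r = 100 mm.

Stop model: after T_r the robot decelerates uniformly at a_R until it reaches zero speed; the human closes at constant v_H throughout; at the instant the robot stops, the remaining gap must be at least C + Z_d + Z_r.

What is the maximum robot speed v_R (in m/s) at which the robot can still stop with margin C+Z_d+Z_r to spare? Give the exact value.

v_R_max = 11/5 m/s = 2.2000 m/s

at the boundary: (5/8)·v² + (31/20)·v + (-1287/200) = 0
  disc = (31/20)² − 4·(5/8)·(-1287/200) = 1849/100 ; √disc = 43/10
  v_R = (−(31/20) + 43/10) / (2·(5/8)) = 11/5 m/s
check:
stop time T_s = (11/5)/(4/5) = 2.7500 s
reaction-phase robot travel = 2.2000·0.3000 = 0.6600 m
robot covers 2.2000·2.7500 − ½·0.8000·2.7500² = 3.0250 m while stopping
human closes 1.0000·3.0500 = 3.0500 m
residual clearance needed = 0.1500+0.0500+0.1000 = 0.3000 m
sum ≈ 0.6600+3.0250+3.0500+0.3000 ≈ 7.0350 m = S ✓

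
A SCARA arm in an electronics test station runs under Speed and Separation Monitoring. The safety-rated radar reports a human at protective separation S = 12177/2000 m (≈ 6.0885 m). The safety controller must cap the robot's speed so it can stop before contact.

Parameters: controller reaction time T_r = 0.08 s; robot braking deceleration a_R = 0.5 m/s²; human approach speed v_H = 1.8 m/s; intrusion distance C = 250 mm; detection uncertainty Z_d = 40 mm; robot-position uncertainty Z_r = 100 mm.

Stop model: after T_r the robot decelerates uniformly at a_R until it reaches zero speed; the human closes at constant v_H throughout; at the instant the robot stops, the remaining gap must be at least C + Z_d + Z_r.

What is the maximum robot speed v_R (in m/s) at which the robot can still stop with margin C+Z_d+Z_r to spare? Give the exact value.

at the boundary: (1)·v² + (92/25)·v + (-11109/2000) = 0
  disc = (92/25)² − 4·(1)·(-11109/2000) = 89401/2500 ; √disc = 299/50
  v_R = (−(92/25) + 299/50) / (2·(1)) = 23/20 m/s
check:
braking lasts T_s = (23/20)/(1/2) = 2.3000 s
robot in T_r: 1.1500·0.0800 = 0.0920 m
robot covers 1.1500·2.3000 − ½·0.5000·2.3000² = 1.3225 m while stopping
person approaches 1.8000·(0.0800+2.3000) = 4.2840 m
C+Z_d+Z_r = 0.2500+0.0400+0.1000 = 0.3900 m
sum ≈ 0.0920+1.3225+4.2840+0.3900 ≈ 6.0885 m = S ✓

v_R_max = 23/20 m/s = 1.1500 m/s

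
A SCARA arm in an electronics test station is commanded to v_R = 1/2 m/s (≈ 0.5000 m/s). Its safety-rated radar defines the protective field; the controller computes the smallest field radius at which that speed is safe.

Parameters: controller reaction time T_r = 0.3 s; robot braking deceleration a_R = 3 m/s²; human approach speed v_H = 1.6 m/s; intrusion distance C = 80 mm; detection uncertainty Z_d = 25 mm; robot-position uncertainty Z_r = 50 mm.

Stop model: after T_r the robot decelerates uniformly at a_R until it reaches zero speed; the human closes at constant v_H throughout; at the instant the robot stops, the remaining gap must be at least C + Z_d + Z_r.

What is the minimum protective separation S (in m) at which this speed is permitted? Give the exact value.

S_min = 82/75 m = 1.0933 m

stop time T_s = (1/2)/3 = 0.1667 s
robot covers v_R·T_r = 0.5000·0.3000 = 0.1500 m before braking
braking distance = 0.5000²/(2·3.0000) = 0.0417 m
human over T_r+T_s: 1.6000·(0.3000+0.1667) = 0.7467 m
residual clearance needed = 0.0800+0.0250+0.0500 = 0.1550 m
S_min ≈ 0.1500+0.0417+0.7467+0.1550  ⇒  S_min = 82/75 m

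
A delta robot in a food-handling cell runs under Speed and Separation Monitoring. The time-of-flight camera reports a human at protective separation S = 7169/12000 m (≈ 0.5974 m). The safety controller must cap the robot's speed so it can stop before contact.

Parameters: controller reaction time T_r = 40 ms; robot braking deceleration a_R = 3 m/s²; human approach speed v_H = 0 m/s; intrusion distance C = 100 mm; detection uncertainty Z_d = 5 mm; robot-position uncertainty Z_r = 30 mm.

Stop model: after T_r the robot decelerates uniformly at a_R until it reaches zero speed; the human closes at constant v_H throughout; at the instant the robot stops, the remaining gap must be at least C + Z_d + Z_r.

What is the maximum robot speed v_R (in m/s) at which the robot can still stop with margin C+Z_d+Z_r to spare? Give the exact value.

at the boundary: (1/6)·v² + (1/25)·v + (-5549/12000) = 0
  disc = (1/25)² − 4·(1/6)·(-5549/12000) = 27889/90000 ; √disc = 167/300
  v_R = (−(1/25) + 167/300) / (2·(1/6)) = 31/20 m/s
check:
stop time T_s = (31/20)/3 = 0.5167 s
robot in T_r: 1.5500·0.0400 = 0.0620 m
robot under decel: 1.5500²/(2·3.0000) = 0.4004 m
person approaches 0.0000·(0.0400+0.5167) = 0.0000 m
margins: 0.1000+0.0050+0.0300 = 0.1350 m
sum ≈ 0.0620+0.4004+0.0000+0.1350 ≈ 0.5974 m = S ✓

v_R_max = 31/20 m/s = 1.5500 m/s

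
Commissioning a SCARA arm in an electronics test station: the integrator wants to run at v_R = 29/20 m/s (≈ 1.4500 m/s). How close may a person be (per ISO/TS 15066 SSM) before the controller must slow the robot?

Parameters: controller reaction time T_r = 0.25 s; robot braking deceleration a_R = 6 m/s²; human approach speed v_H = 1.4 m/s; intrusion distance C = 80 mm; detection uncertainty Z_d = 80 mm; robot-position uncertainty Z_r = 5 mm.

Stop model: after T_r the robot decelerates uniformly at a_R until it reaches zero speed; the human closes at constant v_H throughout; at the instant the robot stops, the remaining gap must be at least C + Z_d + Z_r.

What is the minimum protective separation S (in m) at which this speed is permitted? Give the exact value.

braking lasts T_s = (29/20)/6 = 0.2417 s
robot covers v_R·T_r = 1.4500·0.2500 = 0.3625 m before braking
robot covers 1.4500·0.2417 − ½·6.0000·0.2417² = 0.1752 m while stopping
human closes 1.4000·0.4917 = 0.6883 m
C+Z_d+Z_r = 0.0800+0.0800+0.0050 = 0.1650 m
S_min ≈ 0.3625+0.1752+0.6883+0.1650  ⇒  S_min = 6677/4800 m

S_min = 6677/4800 m = 1.3910 m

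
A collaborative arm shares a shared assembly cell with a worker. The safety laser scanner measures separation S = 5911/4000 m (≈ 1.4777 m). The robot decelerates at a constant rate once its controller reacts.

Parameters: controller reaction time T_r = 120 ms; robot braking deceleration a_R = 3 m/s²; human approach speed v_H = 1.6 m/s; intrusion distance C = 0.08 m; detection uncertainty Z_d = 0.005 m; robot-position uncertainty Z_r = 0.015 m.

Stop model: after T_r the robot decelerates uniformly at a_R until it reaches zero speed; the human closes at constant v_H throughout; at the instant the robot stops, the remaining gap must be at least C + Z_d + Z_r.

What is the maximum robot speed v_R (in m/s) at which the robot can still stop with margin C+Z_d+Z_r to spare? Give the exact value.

v_R_max = 27/20 m/s = 1.3500 m/s

quadratic (1/6)·v² + (49/75)·v + (-4743/4000) = 0
  disc = (49/75)² − 4·(1/6)·(-4743/4000) = 109561/90000 ; √disc = 331/300
  v_R = (−(49/75) + 331/300) / (2·(1/6)) = 27/20 m/s
check:
stop time T_s = (27/20)/3 = 0.4500 s
robot in T_r: 1.3500·0.1200 = 0.1620 m
robot covers 1.3500·0.4500 − ½·3.0000·0.4500² = 0.3038 m while stopping
human over T_r+T_s: 1.6000·(0.1200+0.4500) = 0.9120 m
C+Z_d+Z_r = 0.0800+0.0050+0.0150 = 0.1000 m
sum ≈ 0.1620+0.3038+0.9120+0.1000 ≈ 1.4777 m = S ✓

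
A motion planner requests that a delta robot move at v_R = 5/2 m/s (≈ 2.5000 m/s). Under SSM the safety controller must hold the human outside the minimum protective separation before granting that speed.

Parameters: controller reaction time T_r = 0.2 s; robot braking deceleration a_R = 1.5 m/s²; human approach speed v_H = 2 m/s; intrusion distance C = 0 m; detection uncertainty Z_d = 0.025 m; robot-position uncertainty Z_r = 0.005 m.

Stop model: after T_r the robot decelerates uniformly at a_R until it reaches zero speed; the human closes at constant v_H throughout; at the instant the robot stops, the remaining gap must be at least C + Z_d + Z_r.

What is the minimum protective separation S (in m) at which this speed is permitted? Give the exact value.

S_min = 476/75 m = 6.3467 m

T_s = v_R/a_R = (5/2)/(3/2) = 1.6667 s
robot covers v_R·T_r = 2.5000·0.2000 = 0.5000 m before braking
robot under decel: 2.5000²/(2·1.5000) = 2.0833 m
person approaches 2.0000·(0.2000+1.6667) = 3.7333 m
C+Z_d+Z_r = 0.0000+0.0250+0.0050 = 0.0300 m
S_min ≈ 0.5000+2.0833+3.7333+0.0300  ⇒  S_min = 476/75 m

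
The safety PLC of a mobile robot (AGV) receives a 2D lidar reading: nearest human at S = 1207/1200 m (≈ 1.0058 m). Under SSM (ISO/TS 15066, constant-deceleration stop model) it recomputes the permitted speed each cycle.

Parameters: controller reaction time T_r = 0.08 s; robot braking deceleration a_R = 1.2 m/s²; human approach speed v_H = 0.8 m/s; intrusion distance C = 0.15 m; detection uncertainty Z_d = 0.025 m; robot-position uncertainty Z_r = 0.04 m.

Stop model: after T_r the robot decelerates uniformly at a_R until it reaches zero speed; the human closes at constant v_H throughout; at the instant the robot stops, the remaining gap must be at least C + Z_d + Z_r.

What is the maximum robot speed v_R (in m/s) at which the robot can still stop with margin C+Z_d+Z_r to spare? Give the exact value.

v_R_max = 7/10 m/s = 0.7000 m/s

quadratic (5/12)·v² + (56/75)·v + (-4361/6000) = 0
  disc = (56/75)² − 4·(5/12)·(-4361/6000) = 17689/10000 ; √disc = 133/100
  v_R = (−(56/75) + 133/100) / (2·(5/12)) = 7/10 m/s
check:
braking lasts T_s = (7/10)/(6/5) = 0.5833 s
robot in T_r: 0.7000·0.0800 = 0.0560 m
robot under decel: 0.7000²/(2·1.2000) = 0.2042 m
human closes 0.8000·0.6633 = 0.5307 m
margins: 0.1500+0.0250+0.0400 = 0.2150 m
sum ≈ 0.0560+0.2042+0.5307+0.2150 ≈ 1.0058 m = S ✓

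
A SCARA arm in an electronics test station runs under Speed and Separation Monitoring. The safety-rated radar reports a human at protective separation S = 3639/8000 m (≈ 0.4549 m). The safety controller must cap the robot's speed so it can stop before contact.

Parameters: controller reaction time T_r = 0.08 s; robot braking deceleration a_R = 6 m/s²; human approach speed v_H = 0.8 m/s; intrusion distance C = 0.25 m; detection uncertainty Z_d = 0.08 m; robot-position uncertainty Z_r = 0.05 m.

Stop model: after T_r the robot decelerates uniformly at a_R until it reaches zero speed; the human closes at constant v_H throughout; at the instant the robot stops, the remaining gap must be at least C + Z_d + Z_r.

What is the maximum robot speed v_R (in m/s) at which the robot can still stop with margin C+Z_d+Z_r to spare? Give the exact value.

at the boundary: (1/12)·v² + (16/75)·v + (-87/8000) = 0
  disc = (16/75)² − 4·(1/12)·(-87/8000) = 17689/360000 ; √disc = 133/600
  v_R = (−(16/75) + 133/600) / (2·(1/12)) = 1/20 m/s
check:
T_s = v_R/a_R = (1/20)/6 = 0.0083 s
robot covers v_R·T_r = 0.0500·0.0800 = 0.0040 m before braking
robot covers 0.0500·0.0083 − ½·6.0000·0.0083² = 0.0002 m while stopping
human closes 0.8000·0.0883 = 0.0707 m
residual clearance needed = 0.2500+0.0800+0.0500 = 0.3800 m
sum ≈ 0.0040+0.0002+0.0707+0.3800 ≈ 0.4549 m = S ✓

v_R_max = 1/20 m/s = 0.0500 m/s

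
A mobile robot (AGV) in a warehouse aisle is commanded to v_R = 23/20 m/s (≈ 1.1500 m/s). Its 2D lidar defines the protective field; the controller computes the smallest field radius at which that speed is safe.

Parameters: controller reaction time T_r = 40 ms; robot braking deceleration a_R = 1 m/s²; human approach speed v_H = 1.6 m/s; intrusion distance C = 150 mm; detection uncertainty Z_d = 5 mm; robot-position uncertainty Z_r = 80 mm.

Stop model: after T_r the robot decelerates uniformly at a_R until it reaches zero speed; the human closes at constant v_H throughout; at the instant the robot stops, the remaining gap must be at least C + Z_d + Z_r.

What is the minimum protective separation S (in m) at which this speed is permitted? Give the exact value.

S_min = 2277/800 m = 2.8462 m

braking lasts T_s = (23/20)/1 = 1.1500 s
robot covers v_R·T_r = 1.1500·0.0400 = 0.0460 m before braking
robot covers 1.1500·1.1500 − ½·1.0000·1.1500² = 0.6613 m while stopping
human over T_r+T_s: 1.6000·(0.0400+1.1500) = 1.9040 m
C+Z_d+Z_r = 0.1500+0.0050+0.0800 = 0.2350 m
S_min ≈ 0.0460+0.6613+1.9040+0.2350  ⇒  S_min = 2277/800 m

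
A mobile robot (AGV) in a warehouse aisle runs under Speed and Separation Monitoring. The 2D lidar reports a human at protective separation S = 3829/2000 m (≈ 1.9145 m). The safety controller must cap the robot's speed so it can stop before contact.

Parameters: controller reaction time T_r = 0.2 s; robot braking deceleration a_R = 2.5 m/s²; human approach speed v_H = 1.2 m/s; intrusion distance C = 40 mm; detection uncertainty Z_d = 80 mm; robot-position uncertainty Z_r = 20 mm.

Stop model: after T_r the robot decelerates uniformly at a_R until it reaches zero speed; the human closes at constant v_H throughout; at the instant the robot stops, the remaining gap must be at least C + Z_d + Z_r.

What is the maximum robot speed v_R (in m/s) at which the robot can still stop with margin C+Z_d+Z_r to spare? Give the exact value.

quadratic (1/5)·v² + (17/25)·v + (-3069/2000) = 0
  disc = (17/25)² − 4·(1/5)·(-3069/2000) = 169/100 ; √disc = 13/10
  v_R = (−(17/25) + 13/10) / (2·(1/5)) = 31/20 m/s
check:
stop time T_s = (31/20)/(5/2) = 0.6200 s
reaction-phase robot travel = 1.5500·0.2000 = 0.3100 m
robot under decel: 1.5500²/(2·2.5000) = 0.4805 m
human closes 1.2000·0.8200 = 0.9840 m
margins: 0.0400+0.0800+0.0200 = 0.1400 m
sum ≈ 0.3100+0.4805+0.9840+0.1400 ≈ 1.9145 m = S ✓

v_R_max = 31/20 m/s = 1.5500 m/s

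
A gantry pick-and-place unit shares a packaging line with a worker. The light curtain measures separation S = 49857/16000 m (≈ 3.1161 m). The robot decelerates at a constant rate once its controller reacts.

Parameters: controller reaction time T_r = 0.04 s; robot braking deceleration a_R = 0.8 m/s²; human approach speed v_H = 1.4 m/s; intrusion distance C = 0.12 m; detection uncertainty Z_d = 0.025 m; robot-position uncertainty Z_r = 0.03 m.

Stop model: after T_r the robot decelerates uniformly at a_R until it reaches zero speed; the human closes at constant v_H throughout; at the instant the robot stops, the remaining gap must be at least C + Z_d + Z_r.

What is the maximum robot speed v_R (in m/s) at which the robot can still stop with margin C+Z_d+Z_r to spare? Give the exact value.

at the boundary: (5/8)·v² + (179/100)·v + (-46161/16000) = 0
  disc = (179/100)² − 4·(5/8)·(-46161/16000) = 1666681/160000 ; √disc = 1291/400
  v_R = (−(179/100) + 1291/400) / (2·(5/8)) = 23/20 m/s
check:
stop time T_s = (23/20)/(4/5) = 1.4375 s
robot covers v_R·T_r = 1.1500·0.0400 = 0.0460 m before braking
braking distance = 1.1500²/(2·0.8000) = 0.8266 m
human over T_r+T_s: 1.4000·(0.0400+1.4375) = 2.0685 m
C+Z_d+Z_r = 0.1200+0.0250+0.0300 = 0.1750 m
sum ≈ 0.0460+0.8266+2.0685+0.1750 ≈ 3.1161 m = S ✓

v_R_max = 23/20 m/s = 1.1500 m/s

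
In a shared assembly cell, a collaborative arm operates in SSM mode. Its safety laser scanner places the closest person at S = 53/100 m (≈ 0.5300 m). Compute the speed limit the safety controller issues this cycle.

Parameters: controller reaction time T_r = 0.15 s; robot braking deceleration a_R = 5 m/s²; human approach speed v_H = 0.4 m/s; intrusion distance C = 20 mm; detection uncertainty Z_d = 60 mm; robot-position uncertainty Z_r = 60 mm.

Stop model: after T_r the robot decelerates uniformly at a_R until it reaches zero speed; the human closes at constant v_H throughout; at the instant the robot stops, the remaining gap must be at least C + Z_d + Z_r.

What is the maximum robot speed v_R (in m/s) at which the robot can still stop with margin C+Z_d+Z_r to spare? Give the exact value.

collect terms ⇒ (1/10)·v_R² + (23/100)·v_R + (-33/100) = 0
  disc = (23/100)² − 4·(1/10)·(-33/100) = 1849/10000 ; √disc = 43/100
  v_R = (−(23/100) + 43/100) / (2·(1/10)) = 1 m/s
check:
braking lasts T_s = 1/5 = 0.2000 s
robot covers v_R·T_r = 1.0000·0.1500 = 0.1500 m before braking
robot covers 1.0000·0.2000 − ½·5.0000·0.2000² = 0.1000 m while stopping
human over T_r+T_s: 0.4000·(0.1500+0.2000) = 0.1400 m
C+Z_d+Z_r = 0.0200+0.0600+0.0600 = 0.1400 m
sum ≈ 0.1500+0.1000+0.1400+0.1400 ≈ 0.5300 m = S ✓

v_R_max = 1 m/s = 1.0000 m/s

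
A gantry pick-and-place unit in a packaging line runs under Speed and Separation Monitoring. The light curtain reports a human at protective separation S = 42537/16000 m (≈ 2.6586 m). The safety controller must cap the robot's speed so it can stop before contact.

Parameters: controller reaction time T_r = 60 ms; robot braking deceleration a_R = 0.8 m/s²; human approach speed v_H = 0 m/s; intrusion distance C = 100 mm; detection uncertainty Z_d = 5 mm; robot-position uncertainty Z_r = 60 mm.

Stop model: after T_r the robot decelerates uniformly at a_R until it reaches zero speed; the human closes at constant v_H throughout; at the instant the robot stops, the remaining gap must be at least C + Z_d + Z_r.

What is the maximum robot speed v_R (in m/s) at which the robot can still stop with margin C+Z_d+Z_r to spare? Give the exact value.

v_R_max = 39/20 m/s = 1.9500 m/s

quadratic (5/8)·v² + (3/50)·v + (-39897/16000) = 0
  disc = (3/50)² − 4·(5/8)·(-39897/16000) = 998001/160000 ; √disc = 999/400
  v_R = (−(3/50) + 999/400) / (2·(5/8)) = 39/20 m/s
check:
T_s = v_R/a_R = (39/20)/(4/5) = 2.4375 s
robot in T_r: 1.9500·0.0600 = 0.1170 m
robot under decel: 1.9500²/(2·0.8000) = 2.3766 m
human over T_r+T_s: 0.0000·(0.0600+2.4375) = 0.0000 m
residual clearance needed = 0.1000+0.0050+0.0600 = 0.1650 m
sum ≈ 0.1170+2.3766+0.0000+0.1650 ≈ 2.6586 m = S ✓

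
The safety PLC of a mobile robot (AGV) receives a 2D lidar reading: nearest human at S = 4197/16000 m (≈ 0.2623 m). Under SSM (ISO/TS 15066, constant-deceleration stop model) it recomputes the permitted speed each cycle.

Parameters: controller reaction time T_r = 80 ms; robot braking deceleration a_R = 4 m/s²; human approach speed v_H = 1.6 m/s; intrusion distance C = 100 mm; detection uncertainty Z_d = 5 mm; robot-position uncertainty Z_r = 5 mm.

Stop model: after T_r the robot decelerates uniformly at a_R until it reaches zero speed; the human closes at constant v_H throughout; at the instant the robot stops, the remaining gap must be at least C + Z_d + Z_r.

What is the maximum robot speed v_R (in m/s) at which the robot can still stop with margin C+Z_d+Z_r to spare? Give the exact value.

at the boundary: (1/8)·v² + (12/25)·v + (-389/16000) = 0
  disc = (12/25)² − 4·(1/8)·(-389/16000) = 38809/160000 ; √disc = 197/400
  v_R = (−(12/25) + 197/400) / (2·(1/8)) = 1/20 m/s
check:
stop time T_s = (1/20)/4 = 0.0125 s
reaction-phase robot travel = 0.0500·0.0800 = 0.0040 m
braking distance = 0.0500²/(2·4.0000) = 0.0003 m
human closes 1.6000·0.0925 = 0.1480 m
residual clearance needed = 0.1000+0.0050+0.0050 = 0.1100 m
sum ≈ 0.0040+0.0003+0.1480+0.1100 ≈ 0.2623 m = S ✓

v_R_max = 1/20 m/s = 0.0500 m/s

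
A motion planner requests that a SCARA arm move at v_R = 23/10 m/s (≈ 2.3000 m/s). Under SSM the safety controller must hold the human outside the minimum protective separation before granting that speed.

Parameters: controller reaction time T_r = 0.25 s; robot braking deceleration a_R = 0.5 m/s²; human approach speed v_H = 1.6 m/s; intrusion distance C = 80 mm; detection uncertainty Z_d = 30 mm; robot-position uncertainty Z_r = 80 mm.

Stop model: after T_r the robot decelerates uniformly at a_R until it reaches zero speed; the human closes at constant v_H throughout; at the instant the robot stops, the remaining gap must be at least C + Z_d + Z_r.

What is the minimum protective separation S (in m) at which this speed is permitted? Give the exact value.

stop time T_s = (23/10)/(1/2) = 4.6000 s
robot in T_r: 2.3000·0.2500 = 0.5750 m
robot covers 2.3000·4.6000 − ½·0.5000·4.6000² = 5.2900 m while stopping
person approaches 1.6000·(0.2500+4.6000) = 7.7600 m
margins: 0.0800+0.0300+0.0800 = 0.1900 m
S_min ≈ 0.5750+5.2900+7.7600+0.1900  ⇒  S_min = 2763/200 m

S_min = 2763/200 m = 13.8150 m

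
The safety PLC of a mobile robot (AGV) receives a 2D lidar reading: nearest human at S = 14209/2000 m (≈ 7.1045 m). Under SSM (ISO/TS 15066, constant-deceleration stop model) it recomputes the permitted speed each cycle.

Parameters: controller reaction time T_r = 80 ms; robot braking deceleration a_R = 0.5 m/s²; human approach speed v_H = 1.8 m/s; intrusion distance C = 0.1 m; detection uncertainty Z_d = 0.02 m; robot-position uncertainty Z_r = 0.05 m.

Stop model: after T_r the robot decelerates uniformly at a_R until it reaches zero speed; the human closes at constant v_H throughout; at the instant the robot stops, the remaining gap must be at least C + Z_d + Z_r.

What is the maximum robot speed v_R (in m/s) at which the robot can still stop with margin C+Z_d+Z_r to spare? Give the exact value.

collect terms ⇒ (1)·v_R² + (92/25)·v_R + (-13581/2000) = 0
  disc = (92/25)² − 4·(1)·(-13581/2000) = 101761/2500 ; √disc = 319/50
  v_R = (−(92/25) + 319/50) / (2·(1)) = 27/20 m/s
check:
T_s = v_R/a_R = (27/20)/(1/2) = 2.7000 s
robot covers v_R·T_r = 1.3500·0.0800 = 0.1080 m before braking
robot under decel: 1.3500²/(2·0.5000) = 1.8225 m
human over T_r+T_s: 1.8000·(0.0800+2.7000) = 5.0040 m
C+Z_d+Z_r = 0.1000+0.0200+0.0500 = 0.1700 m
sum ≈ 0.1080+1.8225+5.0040+0.1700 ≈ 7.1045 m = S ✓

v_R_max = 27/20 m/s = 1.3500 m/s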